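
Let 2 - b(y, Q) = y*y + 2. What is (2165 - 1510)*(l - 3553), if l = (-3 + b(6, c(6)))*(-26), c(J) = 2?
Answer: -1663045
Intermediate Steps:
b(y, Q) = -y² (b(y, Q) = 2 - (y*y + 2) = 2 - (y² + 2) = 2 - (2 + y²) = 2 + (-2 - y²) = -y²)
l = 1014 (l = (-3 - 1*6²)*(-26) = (-3 - 1*36)*(-26) = (-3 - 36)*(-26) = -39*(-26) = 1014)
(2165 - 1510)*(l - 3553) = (2165 - 1510)*(1014 - 3553) = 655*(-2539) = -1663045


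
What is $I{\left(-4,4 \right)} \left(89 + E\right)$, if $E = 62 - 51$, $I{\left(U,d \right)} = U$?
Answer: $-400$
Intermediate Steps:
$E = 11$
$I{\left(-4,4 \right)} \left(89 + E\right) = - 4 \left(89 + 11\right) = \left(-4\right) 100 = -400$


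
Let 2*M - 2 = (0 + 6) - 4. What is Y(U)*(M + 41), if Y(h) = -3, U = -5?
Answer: -129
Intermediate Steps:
M = 2 (M = 1 + ((0 + 6) - 4)/2 = 1 + (6 - 4)/2 = 1 + (½)*2 = 1 + 1 = 2)
Y(U)*(M + 41) = -3*(2 + 41) = -3*43 = -129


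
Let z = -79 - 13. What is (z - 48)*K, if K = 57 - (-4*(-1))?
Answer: -7420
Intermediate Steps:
z = -92
K = 53 (K = 57 - 4 = 53)
(z - 48)*K = (-92 - 48)*53 = -140*53 = -7420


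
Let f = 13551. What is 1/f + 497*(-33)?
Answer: -222249950/13551 ≈ -16401.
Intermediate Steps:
1/f + 497*(-33) = 1/13551 + 497*(-33) = 1/13551 - 16401 = -222249950/13551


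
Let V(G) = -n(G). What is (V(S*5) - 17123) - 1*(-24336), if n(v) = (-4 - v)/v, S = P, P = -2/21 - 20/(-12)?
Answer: 396798/55 ≈ 7214.5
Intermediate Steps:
P = 11/7 (P = -2*1/21 - 20*(-1/12) = -2/21 + 5/3 = 11/7 ≈ 1.5714)
S = 11/7 ≈ 1.5714
n(v) = (-4 - v)/v
V(G) = -(-4 - G)/G
(V(S*5) - 17123) - 1*(-24336) = ((4 + (11/7)*5)/(((11/7)*5)) - 17123) - 1*(-24336) = ((4 + 55/7)/(55/7) - 17123) + 24336 = ((7/55)*(83/7) - 17123) + 24336 = (83/55 - 17123) + 24336 = -941682/55 + 24336 = 396798/55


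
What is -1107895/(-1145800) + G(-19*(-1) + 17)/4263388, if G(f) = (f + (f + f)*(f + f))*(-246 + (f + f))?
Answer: 184133951213/244249498520 ≈ 0.75388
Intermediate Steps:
G(f) = (-246 + 2*f)*(f + 4*f²) (G(f) = (f + (2*f)*(2*f))*(-246 + 2*f) = (f + 4*f²)*(-246 + 2*f) = (-246 + 2*f)*(f + 4*f²))
-1107895/(-1145800) + G(-19*(-1) + 17)/4263388 = -1107895/(-1145800) + (2*(-19*(-1) + 17)*(-123 - 491*(-19*(-1) + 17) + 4*(-19*(-1) + 17)²))/4263388 = -1107895*(-1/1145800) + (2*(19 + 17)*(-123 - 491*(19 + 17) + 4*(19 + 17)²))*(1/4263388) = 221579/229160 + (2*36*(-123 - 491*36 + 4*36²))*(1/4263388) = 221579/229160 + (2*36*(-123 - 17676 + 4*1296))*(1/4263388) = 221579/229160 + (2*36*(-123 - 17676 + 5184))*(1/4263388) = 221579/229160 + (2*36*(-12615))*(1/4263388) = 221579/229160 - 908280*1/4263388 = 221579/229160 - 227070/1065847 = 184133951213/244249498520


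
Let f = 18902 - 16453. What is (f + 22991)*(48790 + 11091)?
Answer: 1523372640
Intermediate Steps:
f = 2449
(f + 22991)*(48790 + 11091) = (2449 + 22991)*(48790 + 11091) = 25440*59881 = 1523372640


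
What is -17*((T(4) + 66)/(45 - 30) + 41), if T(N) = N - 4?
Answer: -3859/5 ≈ -771.80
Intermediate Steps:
T(N) = -4 + N
-17*((T(4) + 66)/(45 - 30) + 41) = -17*(((-4 + 4) + 66)/(45 - 30) + 41) = -17*((0 + 66)/15 + 41) = -17*(66*(1/15) + 41) = -17*(22/5 + 41) = -17*227/5 = -3859/5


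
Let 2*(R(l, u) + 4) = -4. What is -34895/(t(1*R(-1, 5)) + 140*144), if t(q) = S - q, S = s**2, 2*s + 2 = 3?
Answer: -27916/16133 ≈ -1.7304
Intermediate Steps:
s = 1/2 (s = -1 + (1/2)*3 = -1 + 3/2 = 1/2 ≈ 0.50000)
R(l, u) = -6 (R(l, u) = -4 + (1/2)*(-4) = -4 - 2 = -6)
S = 1/4 (S = (1/2)**2 = 1/4 ≈ 0.25000)
t(q) = 1/4 - q
-34895/(t(1*R(-1, 5)) + 140*144) = -34895/((1/4 - (-6)) + 140*144) = -34895/((1/4 - 1*(-6)) + 20160) = -34895/((1/4 + 6) + 20160) = -34895/(25/4 + 20160) = -34895/80665/4 = -34895*4/80665 = -27916/16133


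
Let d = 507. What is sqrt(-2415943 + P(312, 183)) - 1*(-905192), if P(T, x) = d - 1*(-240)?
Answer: 905192 + 2*I*sqrt(603799) ≈ 9.0519e+5 + 1554.1*I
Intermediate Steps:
P(T, x) = 747 (P(T, x) = 507 - 1*(-240) = 507 + 240 = 747)
sqrt(-2415943 + P(312, 183)) - 1*(-905192) = sqrt(-2415943 + 747) - 1*(-905192) = sqrt(-2415196) + 905192 = 2*I*sqrt(603799) + 905192 = 905192 + 2*I*sqrt(603799)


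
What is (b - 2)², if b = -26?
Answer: 784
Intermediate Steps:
(b - 2)² = (-26 - 2)² = (-28)² = 784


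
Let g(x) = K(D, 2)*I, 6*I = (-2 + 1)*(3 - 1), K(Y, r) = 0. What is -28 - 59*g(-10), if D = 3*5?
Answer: -28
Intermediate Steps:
D = 15
I = -1/3 (I = ((-2 + 1)*(3 - 1))/6 = (-1*2)/6 = (1/6)*(-2) = -1/3 ≈ -0.33333)
g(x) = 0 (g(x) = 0*(-1/3) = 0)
-28 - 59*g(-10) = -28 - 59*0 = -28 + 0 = -28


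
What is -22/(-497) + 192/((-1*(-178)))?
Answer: 49670/44233 ≈ 1.1229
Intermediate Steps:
-22/(-497) + 192/((-1*(-178))) = -22*(-1/497) + 192/178 = 22/497 + 192*(1/178) = 22/497 + 96/89 = 49670/44233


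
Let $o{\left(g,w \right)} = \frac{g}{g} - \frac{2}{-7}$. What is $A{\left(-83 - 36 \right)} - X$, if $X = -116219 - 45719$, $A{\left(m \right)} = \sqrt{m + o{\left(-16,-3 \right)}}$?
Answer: $161938 + \frac{2 i \sqrt{1442}}{7} \approx 1.6194 \cdot 10^{5} + 10.85 i$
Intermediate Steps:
$o{\left(g,w \right)} = \frac{9}{7}$ ($o{\left(g,w \right)} = 1 - - \frac{2}{7} = 1 + \frac{2}{7} = \frac{9}{7}$)
$A{\left(m \right)} = \sqrt{\frac{9}{7} + m}$ ($A{\left(m \right)} = \sqrt{m + \frac{9}{7}} = \sqrt{\frac{9}{7} + m}$)
$X = -161938$ ($X = -116219 - 45719 = -161938$)
$A{\left(-83 - 36 \right)} - X = \frac{\sqrt{63 + 49 \left(-83 - 36\right)}}{7} - -161938 = \frac{\sqrt{63 + 49 \left(-83 - 36\right)}}{7} + 161938 = \frac{\sqrt{63 + 49 \left(-119\right)}}{7} + 161938 = \frac{\sqrt{63 - 5831}}{7} + 161938 = \frac{\sqrt{-5768}}{7} + 161938 = \frac{2 i \sqrt{1442}}{7} + 161938 = 161938 + \frac{2 i \sqrt{1442}}{7}$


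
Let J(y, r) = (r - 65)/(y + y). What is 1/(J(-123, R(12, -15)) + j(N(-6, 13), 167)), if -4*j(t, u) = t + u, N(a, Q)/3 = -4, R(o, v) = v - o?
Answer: -492/18881 ≈ -0.026058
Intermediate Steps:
N(a, Q) = -12 (N(a, Q) = 3*(-4) = -12)
J(y, r) = (-65 + r)/(2*y) (J(y, r) = (-65 + r)/((2*y)) = (-65 + r)*(1/(2*y)) = (-65 + r)/(2*y))
j(t, u) = -t/4 - u/4 (j(t, u) = -(t + u)/4 = -t/4 - u/4)
1/(J(-123, R(12, -15)) + j(N(-6, 13), 167)) = 1/((½)*(-65 + (-15 - 1*12))/(-123) + (-¼*(-12) - ¼*167)) = 1/((½)*(-1/123)*(-65 + (-15 - 12)) + (3 - 167/4)) = 1/((½)*(-1/123)*(-65 - 27) - 155/4) = 1/((½)*(-1/123)*(-92) - 155/4) = 1/(46/123 - 155/4) = 1/(-18881/492) = -492/18881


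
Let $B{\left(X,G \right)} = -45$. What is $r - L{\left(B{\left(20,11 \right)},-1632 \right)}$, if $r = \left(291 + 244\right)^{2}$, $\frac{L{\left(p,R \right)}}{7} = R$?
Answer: $297649$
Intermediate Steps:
$L{\left(p,R \right)} = 7 R$
$r = 286225$ ($r = 535^{2} = 286225$)
$r - L{\left(B{\left(20,11 \right)},-1632 \right)} = 286225 - 7 \left(-1632\right) = 286225 - -11424 = 286225 + 11424 = 297649$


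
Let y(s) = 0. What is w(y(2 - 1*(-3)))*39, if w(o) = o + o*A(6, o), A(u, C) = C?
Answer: 0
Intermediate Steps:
w(o) = o + o² (w(o) = o + o*o = o + o²)
w(y(2 - 1*(-3)))*39 = (0*(1 + 0))*39 = (0*1)*39 = 0*39 = 0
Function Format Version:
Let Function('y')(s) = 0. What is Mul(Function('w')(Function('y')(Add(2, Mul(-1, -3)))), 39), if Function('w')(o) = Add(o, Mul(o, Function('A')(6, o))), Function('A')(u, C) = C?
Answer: 0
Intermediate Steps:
Function('w')(o) = Add(o, Pow(o, 2)) (Function('w')(o) = Add(o, Mul(o, o)) = Add(o, Pow(o, 2)))
Mul(Function('w')(Function('y')(Add(2, Mul(-1, -3)))), 39) = Mul(Mul(0, Add(1, 0)), 39) = Mul(Mul(0, 1), 39) = Mul(0, 39) = 0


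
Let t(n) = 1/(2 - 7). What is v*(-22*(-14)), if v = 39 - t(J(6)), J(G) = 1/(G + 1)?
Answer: 60368/5 ≈ 12074.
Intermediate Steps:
J(G) = 1/(1 + G)
t(n) = -⅕ (t(n) = 1/(-5) = -⅕)
v = 196/5 (v = 39 - 1*(-⅕) = 39 + ⅕ = 196/5 ≈ 39.200)
v*(-22*(-14)) = 196*(-22*(-14))/5 = (196/5)*308 = 60368/5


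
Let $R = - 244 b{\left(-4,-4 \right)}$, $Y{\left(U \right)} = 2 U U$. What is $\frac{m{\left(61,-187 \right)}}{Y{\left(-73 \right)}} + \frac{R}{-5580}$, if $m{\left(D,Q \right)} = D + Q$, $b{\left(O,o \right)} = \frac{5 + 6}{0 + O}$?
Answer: $- \frac{3927299}{29735820} \approx -0.13207$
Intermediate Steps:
$Y{\left(U \right)} = 2 U^{2}$
$b{\left(O,o \right)} = \frac{11}{O}$
$R = 671$ ($R = - 244 \frac{11}{-4} = - 244 \cdot 11 \left(- \frac{1}{4}\right) = \left(-244\right) \left(- \frac{11}{4}\right) = 671$)
$\frac{m{\left(61,-187 \right)}}{Y{\left(-73 \right)}} + \frac{R}{-5580} = \frac{61 - 187}{2 \left(-73\right)^{2}} + \frac{671}{-5580} = - \frac{126}{2 \cdot 5329} + 671 \left(- \frac{1}{5580}\right) = - \frac{126}{10658} - \frac{671}{5580} = \left(-126\right) \frac{1}{10658} - \frac{671}{5580} = - \frac{63}{5329} - \frac{671}{5580} = - \frac{3927299}{29735820}$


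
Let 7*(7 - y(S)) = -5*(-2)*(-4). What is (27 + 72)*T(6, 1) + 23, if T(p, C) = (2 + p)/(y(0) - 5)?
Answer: 377/3 ≈ 125.67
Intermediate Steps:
y(S) = 89/7 (y(S) = 7 - (-5*(-2))*(-4)/7 = 7 - 10*(-4)/7 = 7 - 1/7*(-40) = 7 + 40/7 = 89/7)
T(p, C) = 7/27 + 7*p/54 (T(p, C) = (2 + p)/(89/7 - 5) = (2 + p)/(54/7) = (2 + p)*(7/54) = 7/27 + 7*p/54)
(27 + 72)*T(6, 1) + 23 = (27 + 72)*(7/27 + (7/54)*6) + 23 = 99*(7/27 + 7/9) + 23 = 99*(28/27) + 23 = 308/3 + 23 = 377/3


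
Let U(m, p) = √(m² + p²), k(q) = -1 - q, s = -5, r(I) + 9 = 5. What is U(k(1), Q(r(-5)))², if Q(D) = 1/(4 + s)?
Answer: 5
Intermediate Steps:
r(I) = -4 (r(I) = -9 + 5 = -4)
Q(D) = -1 (Q(D) = 1/(4 - 5) = 1/(-1) = -1)
U(k(1), Q(r(-5)))² = (√((-1 - 1*1)² + (-1)²))² = (√((-1 - 1)² + 1))² = (√((-2)² + 1))² = (√(4 + 1))² = (√5)² = 5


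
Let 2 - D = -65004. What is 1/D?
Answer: 1/65006 ≈ 1.5383e-5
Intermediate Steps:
D = 65006 (D = 2 - 1*(-65004) = 2 + 65004 = 65006)
1/D = 1/65006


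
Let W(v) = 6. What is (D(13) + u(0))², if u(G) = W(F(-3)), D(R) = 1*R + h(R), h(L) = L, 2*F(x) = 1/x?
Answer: 1024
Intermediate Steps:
F(x) = 1/(2*x) (F(x) = (1/x)/2 = 1/(2*x))
D(R) = 2*R (D(R) = 1*R + R = R + R = 2*R)
u(G) = 6
(D(13) + u(0))² = (2*13 + 6)² = (26 + 6)² = 32² = 1024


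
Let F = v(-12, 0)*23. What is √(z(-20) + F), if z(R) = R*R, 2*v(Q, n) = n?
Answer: 20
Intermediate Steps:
v(Q, n) = n/2
z(R) = R²
F = 0 (F = ((½)*0)*23 = 0*23 = 0)
√(z(-20) + F) = √((-20)² + 0) = √(400 + 0) = √400 = 20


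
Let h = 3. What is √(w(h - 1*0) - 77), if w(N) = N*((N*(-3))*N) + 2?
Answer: 2*I*√39 ≈ 12.49*I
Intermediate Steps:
w(N) = 2 - 3*N³ (w(N) = N*((-3*N)*N) + 2 = N*(-3*N²) + 2 = -3*N³ + 2 = 2 - 3*N³)
√(w(h - 1*0) - 77) = √((2 - 3*(3 - 1*0)³) - 77) = √((2 - 3*(3 + 0)³) - 77) = √((2 - 3*3³) - 77) = √((2 - 3*27) - 77) = √((2 - 81) - 77) = √(-79 - 77) = √(-156) = 2*I*√39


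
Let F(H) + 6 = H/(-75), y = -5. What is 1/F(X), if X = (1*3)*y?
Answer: -5/29 ≈ -0.17241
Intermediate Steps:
X = -15 (X = (1*3)*(-5) = 3*(-5) = -15)
F(H) = -6 - H/75 (F(H) = -6 + H/(-75) = -6 + H*(-1/75) = -6 - H/75)
1/F(X) = 1/(-6 - 1/75*(-15)) = 1/(-6 + ⅕) = 1/(-29/5) = -5/29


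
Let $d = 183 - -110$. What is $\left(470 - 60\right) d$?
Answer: $120130$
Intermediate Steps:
$d = 293$ ($d = 183 + 110 = 293$)
$\left(470 - 60\right) d = \left(470 - 60\right) 293 = 410 \cdot 293 = 120130$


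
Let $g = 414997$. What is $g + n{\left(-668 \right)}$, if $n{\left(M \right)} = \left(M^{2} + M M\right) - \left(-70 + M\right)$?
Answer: $1308183$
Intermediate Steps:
$n{\left(M \right)} = 70 - M + 2 M^{2}$ ($n{\left(M \right)} = \left(M^{2} + M^{2}\right) - \left(-70 + M\right) = 2 M^{2} - \left(-70 + M\right) = 70 - M + 2 M^{2}$)
$g + n{\left(-668 \right)} = 414997 + \left(70 - -668 + 2 \left(-668\right)^{2}\right) = 414997 + \left(70 + 668 + 2 \cdot 446224\right) = 414997 + \left(70 + 668 + 892448\right) = 414997 + 893186 = 1308183$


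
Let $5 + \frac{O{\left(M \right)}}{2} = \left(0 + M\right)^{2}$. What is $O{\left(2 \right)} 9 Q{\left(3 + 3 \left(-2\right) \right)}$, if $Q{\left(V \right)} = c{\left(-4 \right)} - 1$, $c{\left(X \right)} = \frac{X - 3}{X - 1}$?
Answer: $- \frac{36}{5} \approx -7.2$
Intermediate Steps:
$O{\left(M \right)} = -10 + 2 M^{2}$ ($O{\left(M \right)} = -10 + 2 \left(0 + M\right)^{2} = -10 + 2 M^{2}$)
$c{\left(X \right)} = \frac{-3 + X}{-1 + X}$
$Q{\left(V \right)} = \frac{2}{5}$ ($Q{\left(V \right)} = \frac{-3 - 4}{-1 - 4} - 1 = \frac{1}{-5} \left(-7\right) - 1 = \left(- \frac{1}{5}\right) \left(-7\right) - 1 = \frac{7}{5} - 1 = \frac{2}{5}$)
$O{\left(2 \right)} 9 Q{\left(3 + 3 \left(-2\right) \right)} = \left(-10 + 2 \cdot 2^{2}\right) 9 \cdot \frac{2}{5} = \left(-10 + 2 \cdot 4\right) 9 \cdot \frac{2}{5} = \left(-10 + 8\right) 9 \cdot \frac{2}{5} = \left(-2\right) 9 \cdot \frac{2}{5} = \left(-18\right) \frac{2}{5} = - \frac{36}{5}$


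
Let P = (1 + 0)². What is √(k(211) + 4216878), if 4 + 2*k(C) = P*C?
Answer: 9*√208246/2 ≈ 2053.5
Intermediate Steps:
P = 1 (P = 1² = 1)
k(C) = -2 + C/2 (k(C) = -2 + (1*C)/2 = -2 + C/2)
√(k(211) + 4216878) = √((-2 + (½)*211) + 4216878) = √((-2 + 211/2) + 4216878) = √(207/2 + 4216878) = √(8433963/2) = 9*√208246/2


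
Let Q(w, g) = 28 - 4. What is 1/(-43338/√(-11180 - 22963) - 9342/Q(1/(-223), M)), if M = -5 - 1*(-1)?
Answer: -23626956/12535783279 - 231136*I*√34143/37607349837 ≈ -0.0018848 - 0.0011357*I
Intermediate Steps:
M = -4 (M = -5 + 1 = -4)
Q(w, g) = 24
1/(-43338/√(-11180 - 22963) - 9342/Q(1/(-223), M)) = 1/(-43338/√(-11180 - 22963) - 9342/24) = 1/(-43338*(-I*√34143/34143) - 9342*1/24) = 1/(-43338*(-I*√34143/34143) - 1557/4) = 1/(-(-14446)*I*√34143/11381 - 1557/4) = 1/(14446*I*√34143/11381 - 1557/4) = 1/(-1557/4 + 14446*I*√34143/11381)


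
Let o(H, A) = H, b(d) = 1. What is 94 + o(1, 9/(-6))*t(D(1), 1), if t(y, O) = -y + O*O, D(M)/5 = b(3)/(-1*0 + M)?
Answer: 90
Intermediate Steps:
D(M) = 5/M (D(M) = 5*(1/(-1*0 + M)) = 5*(1/(0 + M)) = 5*(1/M) = 5/M)
t(y, O) = O**2 - y (t(y, O) = -y + O**2 = O**2 - y)
94 + o(1, 9/(-6))*t(D(1), 1) = 94 + 1*(1**2 - 5/1) = 94 + 1*(1 - 5) = 94 + 1*(-4) = 94 - 4 = 90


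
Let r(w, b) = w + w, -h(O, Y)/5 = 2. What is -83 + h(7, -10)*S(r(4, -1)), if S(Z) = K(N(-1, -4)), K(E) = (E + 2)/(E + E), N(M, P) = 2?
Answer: -93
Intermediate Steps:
h(O, Y) = -10 (h(O, Y) = -5*2 = -10)
r(w, b) = 2*w
K(E) = (2 + E)/(2*E) (K(E) = (2 + E)/((2*E)) = (2 + E)*(1/(2*E)) = (2 + E)/(2*E))
S(Z) = 1 (S(Z) = (½)*(2 + 2)/2 = (½)*(½)*4 = 1)
-83 + h(7, -10)*S(r(4, -1)) = -83 - 10*1 = -83 - 10 = -93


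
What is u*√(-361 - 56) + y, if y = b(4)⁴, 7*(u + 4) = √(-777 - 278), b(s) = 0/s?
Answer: I*√417*(-28 + I*√1055)/7 ≈ -94.754 - 81.682*I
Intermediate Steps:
b(s) = 0
u = -4 + I*√1055/7 (u = -4 + √(-777 - 278)/7 = -4 + √(-1055)/7 = -4 + (I*√1055)/7 = -4 + I*√1055/7 ≈ -4.0 + 4.6401*I)
y = 0 (y = 0⁴ = 0)
u*√(-361 - 56) + y = (-4 + I*√1055/7)*√(-361 - 56) + 0 = (-4 + I*√1055/7)*√(-417) + 0 = (-4 + I*√1055/7)*(I*√417) + 0 = I*√417*(-4 + I*√1055/7) + 0 = I*√417*(-4 + I*√1055/7)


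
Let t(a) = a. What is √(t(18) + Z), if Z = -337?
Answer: I*√319 ≈ 17.861*I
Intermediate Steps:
√(t(18) + Z) = √(18 - 337) = √(-319) = I*√319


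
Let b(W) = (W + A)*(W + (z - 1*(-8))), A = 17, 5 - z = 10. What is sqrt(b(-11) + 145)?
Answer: sqrt(97) ≈ 9.8489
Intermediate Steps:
z = -5 (z = 5 - 1*10 = 5 - 10 = -5)
b(W) = (3 + W)*(17 + W) (b(W) = (W + 17)*(W + (-5 - 1*(-8))) = (17 + W)*(W + (-5 + 8)) = (17 + W)*(W + 3) = (17 + W)*(3 + W) = (3 + W)*(17 + W))
sqrt(b(-11) + 145) = sqrt((51 + (-11)**2 + 20*(-11)) + 145) = sqrt((51 + 121 - 220) + 145) = sqrt(-48 + 145) = sqrt(97)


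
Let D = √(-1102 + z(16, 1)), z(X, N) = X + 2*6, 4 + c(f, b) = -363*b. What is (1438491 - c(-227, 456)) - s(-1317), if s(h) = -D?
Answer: 1604023 + I*√1074 ≈ 1.604e+6 + 32.772*I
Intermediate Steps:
c(f, b) = -4 - 363*b
z(X, N) = 12 + X (z(X, N) = X + 12 = 12 + X)
D = I*√1074 (D = √(-1102 + (12 + 16)) = √(-1102 + 28) = √(-1074) = I*√1074 ≈ 32.772*I)
s(h) = -I*√1074
(1438491 - c(-227, 456)) - s(-1317) = (1438491 - (-4 - 363*456)) - (-1)*I*√1074 = (1438491 - (-4 - 165528)) + I*√1074 = (1438491 - 1*(-165532)) + I*√1074 = (1438491 + 165532) + I*√1074 = 1604023 + I*√1074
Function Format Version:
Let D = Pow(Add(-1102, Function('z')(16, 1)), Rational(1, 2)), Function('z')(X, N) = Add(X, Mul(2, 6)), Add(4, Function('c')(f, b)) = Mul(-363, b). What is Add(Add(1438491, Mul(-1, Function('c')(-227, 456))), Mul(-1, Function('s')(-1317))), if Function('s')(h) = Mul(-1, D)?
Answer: Add(1604023, Mul(I, Pow(1074, Rational(1, 2)))) ≈ Add(1.6040e+6, Mul(32.772, I))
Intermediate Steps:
Function('c')(f, b) = Add(-4, Mul(-363, b))
Function('z')(X, N) = Add(12, X) (Function('z')(X, N) = Add(X, 12) = Add(12, X))
D = Mul(I, Pow(1074, Rational(1, 2))) (D = Pow(Add(-1102, Add(12, 16)), Rational(1, 2)) = Pow(Add(-1102, 28), Rational(1, 2)) = Pow(-1074, Rational(1, 2)) = Mul(I, Pow(1074, Rational(1, 2))) ≈ Mul(32.772, I))
Function('s')(h) = Mul(-1, I, Pow(1074, Rational(1, 2))) (Function('s')(h) = Mul(-1, Mul(I, Pow(1074, Rational(1, 2)))) = Mul(-1, I, Pow(1074, Rational(1, 2))))
Add(Add(1438491, Mul(-1, Function('c')(-227, 456))), Mul(-1, Function('s')(-1317))) = Add(Add(1438491, Mul(-1, Add(-4, Mul(-363, 456)))), Mul(-1, Mul(-1, I, Pow(1074, Rational(1, 2))))) = Add(Add(1438491, Mul(-1, Add(-4, -165528))), Mul(I, Pow(1074, Rational(1, 2)))) = Add(Add(1438491, Mul(-1, -165532)), Mul(I, Pow(1074, Rational(1, 2)))) = Add(Add(1438491, 165532), Mul(I, Pow(1074, Rational(1, 2)))) = Add(1604023, Mul(I, Pow(1074, Rational(1, 2))))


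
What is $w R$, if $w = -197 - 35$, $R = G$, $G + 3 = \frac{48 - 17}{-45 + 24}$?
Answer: $\frac{21808}{21} \approx 1038.5$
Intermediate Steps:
$G = - \frac{94}{21}$ ($G = -3 + \frac{48 - 17}{-45 + 24} = -3 + \frac{31}{-21} = -3 + 31 \left(- \frac{1}{21}\right) = -3 - \frac{31}{21} = - \frac{94}{21} \approx -4.4762$)
$R = - \frac{94}{21} \approx -4.4762$
$w = -232$
$w R = \left(-232\right) \left(- \frac{94}{21}\right) = \frac{21808}{21}$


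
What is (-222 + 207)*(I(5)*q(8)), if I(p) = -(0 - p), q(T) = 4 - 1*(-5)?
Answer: -675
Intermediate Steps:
q(T) = 9 (q(T) = 4 + 5 = 9)
I(p) = p (I(p) = -(-1)*p = p)
(-222 + 207)*(I(5)*q(8)) = (-222 + 207)*(5*9) = -15*45 = -675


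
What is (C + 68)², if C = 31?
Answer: 9801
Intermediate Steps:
(C + 68)² = (31 + 68)² = 99² = 9801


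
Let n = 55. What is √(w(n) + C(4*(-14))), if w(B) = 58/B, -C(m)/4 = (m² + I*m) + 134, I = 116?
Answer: √39037790/55 ≈ 113.60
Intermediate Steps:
C(m) = -536 - 464*m - 4*m² (C(m) = -4*((m² + 116*m) + 134) = -4*(134 + m² + 116*m) = -536 - 464*m - 4*m²)
√(w(n) + C(4*(-14))) = √(58/55 + (-536 - 1856*(-14) - 4*(4*(-14))²)) = √(58*(1/55) + (-536 - 464*(-56) - 4*(-56)²)) = √(58/55 + (-536 + 25984 - 4*3136)) = √(58/55 + (-536 + 25984 - 12544)) = √(58/55 + 12904) = √(709778/55) = √39037790/55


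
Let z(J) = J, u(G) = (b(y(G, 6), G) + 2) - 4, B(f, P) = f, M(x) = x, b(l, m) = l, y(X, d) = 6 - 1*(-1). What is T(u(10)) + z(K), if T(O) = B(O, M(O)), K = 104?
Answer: 109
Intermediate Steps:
y(X, d) = 7 (y(X, d) = 6 + 1 = 7)
u(G) = 5 (u(G) = (7 + 2) - 4 = 9 - 4 = 5)
T(O) = O
T(u(10)) + z(K) = 5 + 104 = 109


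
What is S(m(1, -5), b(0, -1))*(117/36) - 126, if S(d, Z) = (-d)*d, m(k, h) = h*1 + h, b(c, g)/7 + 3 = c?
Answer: -451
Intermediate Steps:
b(c, g) = -21 + 7*c
m(k, h) = 2*h (m(k, h) = h + h = 2*h)
S(d, Z) = -d**2
S(m(1, -5), b(0, -1))*(117/36) - 126 = (-(2*(-5))**2)*(117/36) - 126 = (-1*(-10)**2)*(117*(1/36)) - 126 = -1*100*(13/4) - 126 = -100*13/4 - 126 = -325 - 126 = -451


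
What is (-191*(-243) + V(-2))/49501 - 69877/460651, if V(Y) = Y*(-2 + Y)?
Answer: 17924898694/22802685151 ≈ 0.78609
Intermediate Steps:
(-191*(-243) + V(-2))/49501 - 69877/460651 = (-191*(-243) - 2*(-2 - 2))/49501 - 69877/460651 = (46413 - 2*(-4))*(1/49501) - 69877*1/460651 = (46413 + 8)*(1/49501) - 69877/460651 = 46421*(1/49501) - 69877/460651 = 46421/49501 - 69877/460651 = 17924898694/22802685151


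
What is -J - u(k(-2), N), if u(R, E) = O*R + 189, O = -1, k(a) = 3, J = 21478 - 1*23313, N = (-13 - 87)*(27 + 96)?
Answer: 1649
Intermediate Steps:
N = -12300 (N = -100*123 = -12300)
J = -1835 (J = 21478 - 23313 = -1835)
u(R, E) = 189 - R (u(R, E) = -R + 189 = 189 - R)
-J - u(k(-2), N) = -1*(-1835) - (189 - 1*3) = 1835 - (189 - 3) = 1835 - 1*186 = 1835 - 186 = 1649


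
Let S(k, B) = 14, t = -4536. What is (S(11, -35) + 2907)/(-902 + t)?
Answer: -2921/5438 ≈ -0.53715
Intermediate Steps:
(S(11, -35) + 2907)/(-902 + t) = (14 + 2907)/(-902 - 4536) = 2921/(-5438) = 2921*(-1/5438) = -2921/5438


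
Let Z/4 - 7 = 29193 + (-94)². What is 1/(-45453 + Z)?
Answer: 1/106691 ≈ 9.3729e-6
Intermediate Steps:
Z = 152144 (Z = 28 + 4*(29193 + (-94)²) = 28 + 4*(29193 + 8836) = 28 + 4*38029 = 28 + 152116 = 152144)
1/(-45453 + Z) = 1/(-45453 + 152144) = 1/106691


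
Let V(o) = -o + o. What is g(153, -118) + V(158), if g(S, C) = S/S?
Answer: 1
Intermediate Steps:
V(o) = 0
g(S, C) = 1
g(153, -118) + V(158) = 1 + 0 = 1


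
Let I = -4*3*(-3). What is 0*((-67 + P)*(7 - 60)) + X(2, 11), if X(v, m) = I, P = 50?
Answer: 36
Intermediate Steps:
I = 36 (I = -12*(-3) = 36)
X(v, m) = 36
0*((-67 + P)*(7 - 60)) + X(2, 11) = 0*((-67 + 50)*(7 - 60)) + 36 = 0*(-17*(-53)) + 36 = 0*901 + 36 = 0 + 36 = 36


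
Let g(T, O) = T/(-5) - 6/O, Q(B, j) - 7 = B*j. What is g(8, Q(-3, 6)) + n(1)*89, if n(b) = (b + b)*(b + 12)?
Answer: 127212/55 ≈ 2312.9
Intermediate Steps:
n(b) = 2*b*(12 + b) (n(b) = (2*b)*(12 + b) = 2*b*(12 + b))
Q(B, j) = 7 + B*j
g(T, O) = -6/O - T/5 (g(T, O) = T*(-1/5) - 6/O = -T/5 - 6/O = -6/O - T/5)
g(8, Q(-3, 6)) + n(1)*89 = (-6/(7 - 3*6) - 1/5*8) + (2*1*(12 + 1))*89 = (-6/(7 - 18) - 8/5) + (2*1*13)*89 = (-6/(-11) - 8/5) + 26*89 = (-6*(-1/11) - 8/5) + 2314 = (6/11 - 8/5) + 2314 = -58/55 + 2314 = 127212/55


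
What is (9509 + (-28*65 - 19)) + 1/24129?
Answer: 185069431/24129 ≈ 7670.0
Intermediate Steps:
(9509 + (-28*65 - 19)) + 1/24129 = (9509 + (-1820 - 19)) + 1/24129 = (9509 - 1839) + 1/24129 = 7670 + 1/24129 = 185069431/24129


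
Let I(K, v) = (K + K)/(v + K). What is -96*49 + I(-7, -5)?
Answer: -28217/6 ≈ -4702.8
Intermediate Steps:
I(K, v) = 2*K/(K + v) (I(K, v) = (2*K)/(K + v) = 2*K/(K + v))
-96*49 + I(-7, -5) = -96*49 + 2*(-7)/(-7 - 5) = -4704 + 2*(-7)/(-12) = -4704 + 2*(-7)*(-1/12) = -4704 + 7/6 = -28217/6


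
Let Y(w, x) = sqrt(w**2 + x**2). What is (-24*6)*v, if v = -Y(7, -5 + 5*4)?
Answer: 144*sqrt(274) ≈ 2383.6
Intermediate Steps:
v = -sqrt(274) (v = -sqrt(7**2 + (-5 + 5*4)**2) = -sqrt(49 + (-5 + 20)**2) = -sqrt(49 + 15**2) = -sqrt(49 + 225) = -sqrt(274) ≈ -16.553)
(-24*6)*v = (-24*6)*(-sqrt(274)) = -(-144)*sqrt(274) = 144*sqrt(274)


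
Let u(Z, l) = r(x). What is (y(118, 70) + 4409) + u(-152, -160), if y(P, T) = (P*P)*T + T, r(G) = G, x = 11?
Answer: 979170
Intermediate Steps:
u(Z, l) = 11
y(P, T) = T + T*P**2 (y(P, T) = P**2*T + T = T*P**2 + T = T + T*P**2)
(y(118, 70) + 4409) + u(-152, -160) = (70*(1 + 118**2) + 4409) + 11 = (70*(1 + 13924) + 4409) + 11 = (70*13925 + 4409) + 11 = (974750 + 4409) + 11 = 979159 + 11 = 979170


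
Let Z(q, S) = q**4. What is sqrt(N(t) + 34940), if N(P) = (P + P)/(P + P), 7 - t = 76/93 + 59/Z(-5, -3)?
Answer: sqrt(34941) ≈ 186.93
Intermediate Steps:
t = 353888/58125 (t = 7 - (76/93 + 59/((-5)**4)) = 7 - (76*(1/93) + 59/625) = 7 - (76/93 + 59*(1/625)) = 7 - (76/93 + 59/625) = 7 - 1*52987/58125 = 7 - 52987/58125 = 353888/58125 ≈ 6.0884)
N(P) = 1 (N(P) = (2*P)/((2*P)) = (2*P)*(1/(2*P)) = 1)
sqrt(N(t) + 34940) = sqrt(1 + 34940) = sqrt(34941)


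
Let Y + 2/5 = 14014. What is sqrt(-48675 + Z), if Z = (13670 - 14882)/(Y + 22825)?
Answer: 3*I*sqrt(183488980278295)/184193 ≈ 220.62*I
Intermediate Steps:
Y = 70068/5 (Y = -2/5 + 14014 = 70068/5 ≈ 14014.)
Z = -6060/184193 (Z = (13670 - 14882)/(70068/5 + 22825) = -1212/184193/5 = -1212*5/184193 = -6060/184193 ≈ -0.032900)
sqrt(-48675 + Z) = sqrt(-48675 - 6060/184193) = sqrt(-8965600335/184193) = 3*I*sqrt(183488980278295)/184193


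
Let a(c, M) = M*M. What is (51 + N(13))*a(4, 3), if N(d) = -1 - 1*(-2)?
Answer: 468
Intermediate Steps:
N(d) = 1 (N(d) = -1 + 2 = 1)
a(c, M) = M²
(51 + N(13))*a(4, 3) = (51 + 1)*3² = 52*9 = 468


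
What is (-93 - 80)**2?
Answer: 29929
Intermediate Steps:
(-93 - 80)**2 = (-173)**2 = 29929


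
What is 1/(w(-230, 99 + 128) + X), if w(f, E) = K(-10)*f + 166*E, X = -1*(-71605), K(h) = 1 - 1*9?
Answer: 1/111127 ≈ 8.9987e-6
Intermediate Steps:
K(h) = -8 (K(h) = 1 - 9 = -8)
X = 71605
w(f, E) = -8*f + 166*E
1/(w(-230, 99 + 128) + X) = 1/((-8*(-230) + 166*(99 + 128)) + 71605) = 1/((1840 + 166*227) + 71605) = 1/((1840 + 37682) + 71605) = 1/(39522 + 71605) = 1/111127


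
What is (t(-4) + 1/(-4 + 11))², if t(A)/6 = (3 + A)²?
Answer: 1849/49 ≈ 37.735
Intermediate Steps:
t(A) = 6*(3 + A)²
(t(-4) + 1/(-4 + 11))² = (6*(3 - 4)² + 1/(-4 + 11))² = (6*(-1)² + 1/7)² = (6*1 + ⅐)² = (6 + ⅐)² = (43/7)² = 1849/49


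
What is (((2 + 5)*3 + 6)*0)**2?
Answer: 0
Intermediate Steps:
(((2 + 5)*3 + 6)*0)**2 = ((7*3 + 6)*0)**2 = ((21 + 6)*0)**2 = (27*0)**2 = 0**2 = 0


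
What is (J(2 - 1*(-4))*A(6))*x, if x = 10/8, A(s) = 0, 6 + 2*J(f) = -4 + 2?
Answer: 0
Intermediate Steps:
J(f) = -4 (J(f) = -3 + (-4 + 2)/2 = -3 + (½)*(-2) = -3 - 1 = -4)
x = 5/4 (x = 10*(⅛) = 5/4 ≈ 1.2500)
(J(2 - 1*(-4))*A(6))*x = -4*0*(5/4) = 0*(5/4) = 0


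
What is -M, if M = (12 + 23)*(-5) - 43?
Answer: 218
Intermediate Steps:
M = -218 (M = 35*(-5) - 43 = -175 - 43 = -218)
-M = -1*(-218) = 218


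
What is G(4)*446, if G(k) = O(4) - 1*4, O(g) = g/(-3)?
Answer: -7136/3 ≈ -2378.7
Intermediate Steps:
O(g) = -g/3 (O(g) = g*(-1/3) = -g/3)
G(k) = -16/3 (G(k) = -1/3*4 - 1*4 = -4/3 - 4 = -16/3)
G(4)*446 = -16/3*446 = -7136/3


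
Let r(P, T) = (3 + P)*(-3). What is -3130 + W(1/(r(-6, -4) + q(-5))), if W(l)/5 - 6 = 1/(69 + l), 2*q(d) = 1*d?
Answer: -2786835/899 ≈ -3099.9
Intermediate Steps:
q(d) = d/2 (q(d) = (1*d)/2 = d/2)
r(P, T) = -9 - 3*P
W(l) = 30 + 5/(69 + l)
-3130 + W(1/(r(-6, -4) + q(-5))) = -3130 + 5*(415 + 6/((-9 - 3*(-6)) + (1/2)*(-5)))/(69 + 1/((-9 - 3*(-6)) + (1/2)*(-5))) = -3130 + 5*(415 + 6/((-9 + 18) - 5/2))/(69 + 1/((-9 + 18) - 5/2)) = -3130 + 5*(415 + 6/(9 - 5/2))/(69 + 1/(9 - 5/2)) = -3130 + 5*(415 + 6/(13/2))/(69 + 1/(13/2)) = -3130 + 5*(415 + 6*(2/13))/(69 + 2/13) = -3130 + 5*(415 + 12/13)/(899/13) = -3130 + 5*(13/899)*(5407/13) = -3130 + 27035/899 = -2786835/899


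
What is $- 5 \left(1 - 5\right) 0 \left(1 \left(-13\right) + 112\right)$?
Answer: $0$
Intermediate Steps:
$- 5 \left(1 - 5\right) 0 \left(1 \left(-13\right) + 112\right) = \left(-5\right) \left(-4\right) 0 \left(-13 + 112\right) = 20 \cdot 0 \cdot 99 = 0 \cdot 99 = 0$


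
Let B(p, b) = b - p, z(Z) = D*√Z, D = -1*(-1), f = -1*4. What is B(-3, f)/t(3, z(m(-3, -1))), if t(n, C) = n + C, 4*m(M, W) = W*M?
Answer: -4/11 + 2*√3/33 ≈ -0.25866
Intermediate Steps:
f = -4
m(M, W) = M*W/4 (m(M, W) = (W*M)/4 = (M*W)/4 = M*W/4)
D = 1
z(Z) = √Z (z(Z) = 1*√Z = √Z)
t(n, C) = C + n
B(-3, f)/t(3, z(m(-3, -1))) = (-4 - 1*(-3))/(√((¼)*(-3)*(-1)) + 3) = (-4 + 3)/(√(¾) + 3) = -1/(√3/2 + 3) = -1/(3 + √3/2)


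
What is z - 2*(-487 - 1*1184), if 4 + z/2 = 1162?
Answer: 5658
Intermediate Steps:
z = 2316 (z = -8 + 2*1162 = -8 + 2324 = 2316)
z - 2*(-487 - 1*1184) = 2316 - 2*(-487 - 1*1184) = 2316 - 2*(-487 - 1184) = 2316 - 2*(-1671) = 2316 + 3342 = 5658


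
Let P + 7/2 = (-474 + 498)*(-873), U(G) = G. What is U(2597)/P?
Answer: -5194/41911 ≈ -0.12393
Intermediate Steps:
P = -41911/2 (P = -7/2 + (-474 + 498)*(-873) = -7/2 + 24*(-873) = -7/2 - 20952 = -41911/2 ≈ -20956.)
U(2597)/P = 2597/(-41911/2) = 2597*(-2/41911) = -5194/41911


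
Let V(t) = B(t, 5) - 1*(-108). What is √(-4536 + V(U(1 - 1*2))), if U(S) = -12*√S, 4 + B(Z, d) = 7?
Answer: 5*I*√177 ≈ 66.521*I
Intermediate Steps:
B(Z, d) = 3 (B(Z, d) = -4 + 7 = 3)
V(t) = 111 (V(t) = 3 - 1*(-108) = 3 + 108 = 111)
√(-4536 + V(U(1 - 1*2))) = √(-4536 + 111) = √(-4425) = 5*I*√177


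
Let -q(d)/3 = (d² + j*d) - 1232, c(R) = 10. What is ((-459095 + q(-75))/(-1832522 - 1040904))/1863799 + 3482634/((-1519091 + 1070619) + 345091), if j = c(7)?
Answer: -9325603153416561986/276827878587034747 ≈ -33.687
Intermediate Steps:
j = 10
q(d) = 3696 - 30*d - 3*d² (q(d) = -3*((d² + 10*d) - 1232) = -3*(-1232 + d² + 10*d) = 3696 - 30*d - 3*d²)
((-459095 + q(-75))/(-1832522 - 1040904))/1863799 + 3482634/((-1519091 + 1070619) + 345091) = ((-459095 + (3696 - 30*(-75) - 3*(-75)²))/(-1832522 - 1040904))/1863799 + 3482634/((-1519091 + 1070619) + 345091) = ((-459095 + (3696 + 2250 - 3*5625))/(-2873426))*(1/1863799) + 3482634/(-448472 + 345091) = ((-459095 + (3696 + 2250 - 16875))*(-1/2873426))*(1/1863799) + 3482634/(-103381) = ((-459095 - 10929)*(-1/2873426))*(1/1863799) + 3482634*(-1/103381) = -470024*(-1/2873426)*(1/1863799) - 3482634/103381 = (235012/1436713)*(1/1863799) - 3482634/103381 = 235012/2677744252687 - 3482634/103381 = -9325603153416561986/276827878587034747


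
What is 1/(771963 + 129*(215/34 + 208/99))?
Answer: 1122/867361837 ≈ 1.2936e-6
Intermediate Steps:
1/(771963 + 129*(215/34 + 208/99)) = 1/(771963 + 129*(28357/3366)) = 1/(771963 + 1219351/1122) = 1/(867361837/1122) = 1122/867361837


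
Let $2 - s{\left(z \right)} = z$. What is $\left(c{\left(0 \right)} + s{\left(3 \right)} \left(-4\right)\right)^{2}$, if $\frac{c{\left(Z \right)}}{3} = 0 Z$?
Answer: $16$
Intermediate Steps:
$c{\left(Z \right)} = 0$ ($c{\left(Z \right)} = 3 \cdot 0 Z = 3 \cdot 0 = 0$)
$s{\left(z \right)} = 2 - z$
$\left(c{\left(0 \right)} + s{\left(3 \right)} \left(-4\right)\right)^{2} = \left(0 + \left(2 - 3\right) \left(-4\right)\right)^{2} = \left(0 - -4\right)^{2} = \left(0 + 4\right)^{2} = 4^{2} = 16$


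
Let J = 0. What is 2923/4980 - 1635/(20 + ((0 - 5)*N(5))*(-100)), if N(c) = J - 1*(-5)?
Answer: -4313/69720 ≈ -0.061862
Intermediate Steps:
N(c) = 5 (N(c) = 0 - 1*(-5) = 0 + 5 = 5)
2923/4980 - 1635/(20 + ((0 - 5)*N(5))*(-100)) = 2923/4980 - 1635/(20 + ((0 - 5)*5)*(-100)) = 2923*(1/4980) - 1635/(20 - 5*5*(-100)) = 2923/4980 - 1635/(20 - 25*(-100)) = 2923/4980 - 1635/(20 + 2500) = 2923/4980 - 1635/2520 = 2923/4980 - 1635*1/2520 = 2923/4980 - 109/168 = -4313/69720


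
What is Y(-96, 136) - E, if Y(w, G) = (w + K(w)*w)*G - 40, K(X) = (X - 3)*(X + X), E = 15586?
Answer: -248197130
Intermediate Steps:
K(X) = 2*X*(-3 + X) (K(X) = (-3 + X)*(2*X) = 2*X*(-3 + X))
Y(w, G) = -40 + G*(w + 2*w²*(-3 + w)) (Y(w, G) = (w + (2*w*(-3 + w))*w)*G - 40 = (w + 2*w²*(-3 + w))*G - 40 = G*(w + 2*w²*(-3 + w)) - 40 = -40 + G*(w + 2*w²*(-3 + w)))
Y(-96, 136) - E = (-40 + 136*(-96) + 2*136*(-96)²*(-3 - 96)) - 1*15586 = (-40 - 13056 + 2*136*9216*(-99)) - 15586 = (-40 - 13056 - 248168448) - 15586 = -248181544 - 15586 = -248197130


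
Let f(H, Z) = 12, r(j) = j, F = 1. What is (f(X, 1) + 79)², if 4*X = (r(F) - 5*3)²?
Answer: 8281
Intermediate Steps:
X = 49 (X = (1 - 5*3)²/4 = (1 - 15)²/4 = (¼)*(-14)² = (¼)*196 = 49)
(f(X, 1) + 79)² = (12 + 79)² = 91² = 8281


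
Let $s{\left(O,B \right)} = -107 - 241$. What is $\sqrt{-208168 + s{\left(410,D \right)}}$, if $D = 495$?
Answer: $2 i \sqrt{52129} \approx 456.64 i$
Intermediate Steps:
$s{\left(O,B \right)} = -348$
$\sqrt{-208168 + s{\left(410,D \right)}} = \sqrt{-208168 - 348} = \sqrt{-208516} = 2 i \sqrt{52129}$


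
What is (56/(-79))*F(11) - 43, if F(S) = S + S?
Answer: -4629/79 ≈ -58.595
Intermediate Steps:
F(S) = 2*S
(56/(-79))*F(11) - 43 = (56/(-79))*(2*11) - 43 = (56*(-1/79))*22 - 43 = -56/79*22 - 43 = -1232/79 - 43 = -4629/79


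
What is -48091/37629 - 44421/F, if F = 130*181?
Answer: -215623003/68108490 ≈ -3.1659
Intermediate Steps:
F = 23530
-48091/37629 - 44421/F = -48091/37629 - 44421/23530 = -48091*1/37629 - 44421*1/23530 = -48091/37629 - 3417/1810 = -215623003/68108490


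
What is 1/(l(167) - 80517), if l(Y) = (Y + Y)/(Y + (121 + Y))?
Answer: -455/36634901 ≈ -1.2420e-5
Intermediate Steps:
l(Y) = 2*Y/(121 + 2*Y) (l(Y) = (2*Y)/(121 + 2*Y) = 2*Y/(121 + 2*Y))
1/(l(167) - 80517) = 1/(2*167/(121 + 2*167) - 80517) = 1/(2*167/(121 + 334) - 80517) = 1/(2*167/455 - 80517) = 1/(2*167*(1/455) - 80517) = 1/(334/455 - 80517) = 1/(-36634901/455) = -455/36634901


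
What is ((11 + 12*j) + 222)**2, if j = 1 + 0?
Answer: 60025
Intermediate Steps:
j = 1
((11 + 12*j) + 222)**2 = ((11 + 12*1) + 222)**2 = ((11 + 12) + 222)**2 = (23 + 222)**2 = 245**2 = 60025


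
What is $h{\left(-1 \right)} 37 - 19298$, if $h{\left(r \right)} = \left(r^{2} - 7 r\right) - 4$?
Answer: $-19150$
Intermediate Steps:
$h{\left(r \right)} = -4 + r^{2} - 7 r$
$h{\left(-1 \right)} 37 - 19298 = \left(-4 + \left(-1\right)^{2} - -7\right) 37 - 19298 = \left(-4 + 1 + 7\right) 37 - 19298 = 4 \cdot 37 - 19298 = 148 - 19298 = -19150$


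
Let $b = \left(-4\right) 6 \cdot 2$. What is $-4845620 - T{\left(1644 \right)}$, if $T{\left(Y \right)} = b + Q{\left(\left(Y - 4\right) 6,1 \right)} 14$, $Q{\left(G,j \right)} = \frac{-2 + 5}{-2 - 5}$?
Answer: $-4845566$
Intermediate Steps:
$b = -48$ ($b = \left(-24\right) 2 = -48$)
$Q{\left(G,j \right)} = - \frac{3}{7}$ ($Q{\left(G,j \right)} = \frac{3}{-7} = 3 \left(- \frac{1}{7}\right) = - \frac{3}{7}$)
$T{\left(Y \right)} = -54$ ($T{\left(Y \right)} = -48 - 6 = -54$)
$-4845620 - T{\left(1644 \right)} = -4845620 - -54 = -4845620 + 54 = -4845566$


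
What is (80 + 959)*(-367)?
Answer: -381313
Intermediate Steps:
(80 + 959)*(-367) = 1039*(-367) = -381313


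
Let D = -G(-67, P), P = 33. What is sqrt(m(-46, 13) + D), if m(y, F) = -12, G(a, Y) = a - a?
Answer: 2*I*sqrt(3) ≈ 3.4641*I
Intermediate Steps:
G(a, Y) = 0
D = 0 (D = -1*0 = 0)
sqrt(m(-46, 13) + D) = sqrt(-12 + 0) = sqrt(-12) = 2*I*sqrt(3)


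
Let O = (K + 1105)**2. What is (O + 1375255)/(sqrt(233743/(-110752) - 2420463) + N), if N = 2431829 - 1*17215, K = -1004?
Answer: 370503256711635968/645724383959196911 - 5541824*I*sqrt(1855589897983318)/645724383959196911 ≈ 0.57378 - 0.0003697*I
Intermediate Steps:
O = 10201 (O = (-1004 + 1105)**2 = 101**2 = 10201)
N = 2414614 (N = 2431829 - 17215 = 2414614)
(O + 1375255)/(sqrt(233743/(-110752) - 2420463) + N) = (10201 + 1375255)/(sqrt(233743/(-110752) - 2420463) + 2414614) = 1385456/(sqrt(233743*(-1/110752) - 2420463) + 2414614) = 1385456/(sqrt(-233743/110752 - 2420463) + 2414614) = 1385456/(sqrt(-268071351919/110752) + 2414614) = 1385456/(I*sqrt(1855589897983318)/27688 + 2414614) = 1385456/(2414614 + I*sqrt(1855589897983318)/27688)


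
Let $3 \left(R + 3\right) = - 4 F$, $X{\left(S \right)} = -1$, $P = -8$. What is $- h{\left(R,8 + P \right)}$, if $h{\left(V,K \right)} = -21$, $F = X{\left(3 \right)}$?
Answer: $21$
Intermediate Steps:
$F = -1$
$R = - \frac{5}{3}$ ($R = -3 + \frac{\left(-4\right) \left(-1\right)}{3} = -3 + \frac{1}{3} \cdot 4 = -3 + \frac{4}{3} = - \frac{5}{3} \approx -1.6667$)
$- h{\left(R,8 + P \right)} = \left(-1\right) \left(-21\right) = 21$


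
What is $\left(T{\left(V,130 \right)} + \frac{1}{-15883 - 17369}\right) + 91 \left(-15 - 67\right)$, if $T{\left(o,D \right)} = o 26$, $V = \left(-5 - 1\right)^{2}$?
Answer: $- \frac{217002553}{33252} \approx -6526.0$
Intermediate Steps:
$V = 36$ ($V = \left(-6\right)^{2} = 36$)
$T{\left(o,D \right)} = 26 o$
$\left(T{\left(V,130 \right)} + \frac{1}{-15883 - 17369}\right) + 91 \left(-15 - 67\right) = \left(26 \cdot 36 + \frac{1}{-15883 - 17369}\right) + 91 \left(-15 - 67\right) = \left(936 + \frac{1}{-33252}\right) + 91 \left(-82\right) = \left(936 - \frac{1}{33252}\right) - 7462 = \frac{31123871}{33252} - 7462 = - \frac{217002553}{33252}$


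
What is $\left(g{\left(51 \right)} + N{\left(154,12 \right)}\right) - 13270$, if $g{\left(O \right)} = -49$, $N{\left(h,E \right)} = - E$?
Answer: $-13331$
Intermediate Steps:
$\left(g{\left(51 \right)} + N{\left(154,12 \right)}\right) - 13270 = \left(-49 - 12\right) - 13270 = -61 - 13270 = -13331$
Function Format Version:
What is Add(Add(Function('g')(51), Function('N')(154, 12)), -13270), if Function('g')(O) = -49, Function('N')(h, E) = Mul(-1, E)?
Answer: -13331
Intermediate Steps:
Add(Add(Function('g')(51), Function('N')(154, 12)), -13270) = Add(Add(-49, Mul(-1, 12)), -13270) = Add(Add(-49, -12), -13270) = Add(-61, -13270) = -13331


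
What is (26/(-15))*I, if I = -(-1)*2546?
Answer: -66196/15 ≈ -4413.1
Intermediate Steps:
I = 2546 (I = -1*(-2546) = 2546)
(26/(-15))*I = (26/(-15))*2546 = (26*(-1/15))*2546 = -26/15*2546 = -66196/15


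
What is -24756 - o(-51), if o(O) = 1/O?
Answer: -1262555/51 ≈ -24756.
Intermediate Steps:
-24756 - o(-51) = -24756 - 1/(-51) = -24756 - 1*(-1/51) = -24756 + 1/51 = -1262555/51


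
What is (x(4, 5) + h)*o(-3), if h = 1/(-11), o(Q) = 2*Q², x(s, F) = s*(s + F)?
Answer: 7110/11 ≈ 646.36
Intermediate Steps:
x(s, F) = s*(F + s)
h = -1/11 ≈ -0.090909
(x(4, 5) + h)*o(-3) = (4*(5 + 4) - 1/11)*(2*(-3)²) = (4*9 - 1/11)*(2*9) = (36 - 1/11)*18 = (395/11)*18 = 7110/11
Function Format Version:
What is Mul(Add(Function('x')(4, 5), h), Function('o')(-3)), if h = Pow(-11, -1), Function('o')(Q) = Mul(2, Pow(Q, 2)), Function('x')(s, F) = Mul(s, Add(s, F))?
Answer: Rational(7110, 11) ≈ 646.36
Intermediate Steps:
Function('x')(s, F) = Mul(s, Add(F, s))
h = Rational(-1, 11) ≈ -0.090909
Mul(Add(Function('x')(4, 5), h), Function('o')(-3)) = Mul(Add(Mul(4, Add(5, 4)), Rational(-1, 11)), Mul(2, Pow(-3, 2))) = Mul(Add(Mul(4, 9), Rational(-1, 11)), Mul(2, 9)) = Mul(Add(36, Rational(-1, 11)), 18) = Mul(Rational(395, 11), 18) = Rational(7110, 11)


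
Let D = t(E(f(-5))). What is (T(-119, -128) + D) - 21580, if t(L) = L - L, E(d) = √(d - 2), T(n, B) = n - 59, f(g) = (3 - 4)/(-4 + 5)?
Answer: -21758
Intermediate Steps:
f(g) = -1 (f(g) = -1/1 = -1*1 = -1)
T(n, B) = -59 + n
E(d) = √(-2 + d)
t(L) = 0
D = 0
(T(-119, -128) + D) - 21580 = ((-59 - 119) + 0) - 21580 = (-178 + 0) - 21580 = -178 - 21580 = -21758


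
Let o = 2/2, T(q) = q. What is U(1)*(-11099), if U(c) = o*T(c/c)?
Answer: -11099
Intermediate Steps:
o = 1 (o = 2*(½) = 1)
U(c) = 1 (U(c) = 1*(c/c) = 1*1 = 1)
U(1)*(-11099) = 1*(-11099) = -11099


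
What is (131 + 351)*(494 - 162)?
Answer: 160024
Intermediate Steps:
(131 + 351)*(494 - 162) = 482*332 = 160024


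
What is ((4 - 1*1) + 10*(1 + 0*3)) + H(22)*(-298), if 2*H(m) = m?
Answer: -3265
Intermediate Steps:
H(m) = m/2
((4 - 1*1) + 10*(1 + 0*3)) + H(22)*(-298) = ((4 - 1*1) + 10*(1 + 0*3)) + ((1/2)*22)*(-298) = ((4 - 1) + 10*(1 + 0)) + 11*(-298) = (3 + 10*1) - 3278 = (3 + 10) - 3278 = 13 - 3278 = -3265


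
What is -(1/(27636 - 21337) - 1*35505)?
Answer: 223645994/6299 ≈ 35505.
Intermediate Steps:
-(1/(27636 - 21337) - 1*35505) = -(1/6299 - 35505) = -1*(-223645994/6299) = 223645994/6299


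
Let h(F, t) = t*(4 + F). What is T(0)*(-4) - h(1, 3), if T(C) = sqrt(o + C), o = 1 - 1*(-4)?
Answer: -15 - 4*sqrt(5) ≈ -23.944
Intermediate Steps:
o = 5 (o = 1 + 4 = 5)
T(C) = sqrt(5 + C)
T(0)*(-4) - h(1, 3) = sqrt(5 + 0)*(-4) - 3*(4 + 1) = sqrt(5)*(-4) - 3*5 = -4*sqrt(5) - 1*15 = -4*sqrt(5) - 15 = -15 - 4*sqrt(5)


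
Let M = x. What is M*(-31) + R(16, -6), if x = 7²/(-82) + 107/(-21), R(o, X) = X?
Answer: 293561/1722 ≈ 170.48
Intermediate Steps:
x = -9803/1722 (x = 49*(-1/82) + 107*(-1/21) = -49/82 - 107/21 = -9803/1722 ≈ -5.6928)
M = -9803/1722 ≈ -5.6928
M*(-31) + R(16, -6) = -9803/1722*(-31) - 6 = 303893/1722 - 6 = 293561/1722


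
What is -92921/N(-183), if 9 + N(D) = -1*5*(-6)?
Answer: -92921/21 ≈ -4424.8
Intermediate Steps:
N(D) = 21 (N(D) = -9 - 1*5*(-6) = -9 - 5*(-6) = -9 + 30 = 21)
-92921/N(-183) = -92921/21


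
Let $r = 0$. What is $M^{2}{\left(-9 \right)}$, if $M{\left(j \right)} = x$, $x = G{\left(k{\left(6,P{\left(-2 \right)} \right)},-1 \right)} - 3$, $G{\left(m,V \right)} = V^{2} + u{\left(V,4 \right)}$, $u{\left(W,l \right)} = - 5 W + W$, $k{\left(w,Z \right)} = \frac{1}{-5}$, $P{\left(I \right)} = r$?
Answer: $4$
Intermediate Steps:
$P{\left(I \right)} = 0$
$k{\left(w,Z \right)} = - \frac{1}{5}$
$u{\left(W,l \right)} = - 4 W$
$G{\left(m,V \right)} = V^{2} - 4 V$
$x = 2$ ($x = - (-4 - 1) - 3 = \left(-1\right) \left(-5\right) - 3 = 5 - 3 = 2$)
$M{\left(j \right)} = 2$
$M^{2}{\left(-9 \right)} = 2^{2} = 4$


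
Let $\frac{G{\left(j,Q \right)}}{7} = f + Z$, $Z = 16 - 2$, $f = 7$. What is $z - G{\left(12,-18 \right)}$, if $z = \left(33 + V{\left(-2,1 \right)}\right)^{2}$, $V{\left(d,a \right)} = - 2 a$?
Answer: $814$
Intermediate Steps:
$Z = 14$ ($Z = 16 - 2 = 14$)
$G{\left(j,Q \right)} = 147$ ($G{\left(j,Q \right)} = 7 \left(7 + 14\right) = 7 \cdot 21 = 147$)
$z = 961$ ($z = \left(33 - 2\right)^{2} = 31^{2} = 961$)
$z - G{\left(12,-18 \right)} = 961 - 147 = 814$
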